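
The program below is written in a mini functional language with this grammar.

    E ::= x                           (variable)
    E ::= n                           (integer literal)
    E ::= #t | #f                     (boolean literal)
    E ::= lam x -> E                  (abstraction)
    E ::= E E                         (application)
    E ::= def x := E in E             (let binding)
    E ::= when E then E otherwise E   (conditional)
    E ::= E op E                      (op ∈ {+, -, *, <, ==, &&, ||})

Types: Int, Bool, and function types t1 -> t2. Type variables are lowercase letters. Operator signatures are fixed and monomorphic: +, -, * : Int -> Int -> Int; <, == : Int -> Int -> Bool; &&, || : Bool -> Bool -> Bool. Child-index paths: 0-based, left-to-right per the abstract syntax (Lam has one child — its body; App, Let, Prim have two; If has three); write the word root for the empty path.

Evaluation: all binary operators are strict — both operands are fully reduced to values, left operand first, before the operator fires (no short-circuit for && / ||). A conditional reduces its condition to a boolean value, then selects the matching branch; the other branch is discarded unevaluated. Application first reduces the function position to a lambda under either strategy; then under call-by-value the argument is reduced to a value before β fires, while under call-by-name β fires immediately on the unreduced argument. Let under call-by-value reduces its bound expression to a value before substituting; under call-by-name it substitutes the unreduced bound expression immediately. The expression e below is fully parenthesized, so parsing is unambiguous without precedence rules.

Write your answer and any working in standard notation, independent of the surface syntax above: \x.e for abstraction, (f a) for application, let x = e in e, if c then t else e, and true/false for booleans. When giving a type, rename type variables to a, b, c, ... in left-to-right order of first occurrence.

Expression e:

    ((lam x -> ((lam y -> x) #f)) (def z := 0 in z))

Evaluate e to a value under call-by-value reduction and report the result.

Derivation:
step 0: ((\x.((\y.x) false)) (let z = 0 in z))
step 1: [let@1] ((\x.((\y.x) false)) 0)
step 2: [beta@root] ((\y.0) false)
step 3: [beta@root] 0

Answer: 0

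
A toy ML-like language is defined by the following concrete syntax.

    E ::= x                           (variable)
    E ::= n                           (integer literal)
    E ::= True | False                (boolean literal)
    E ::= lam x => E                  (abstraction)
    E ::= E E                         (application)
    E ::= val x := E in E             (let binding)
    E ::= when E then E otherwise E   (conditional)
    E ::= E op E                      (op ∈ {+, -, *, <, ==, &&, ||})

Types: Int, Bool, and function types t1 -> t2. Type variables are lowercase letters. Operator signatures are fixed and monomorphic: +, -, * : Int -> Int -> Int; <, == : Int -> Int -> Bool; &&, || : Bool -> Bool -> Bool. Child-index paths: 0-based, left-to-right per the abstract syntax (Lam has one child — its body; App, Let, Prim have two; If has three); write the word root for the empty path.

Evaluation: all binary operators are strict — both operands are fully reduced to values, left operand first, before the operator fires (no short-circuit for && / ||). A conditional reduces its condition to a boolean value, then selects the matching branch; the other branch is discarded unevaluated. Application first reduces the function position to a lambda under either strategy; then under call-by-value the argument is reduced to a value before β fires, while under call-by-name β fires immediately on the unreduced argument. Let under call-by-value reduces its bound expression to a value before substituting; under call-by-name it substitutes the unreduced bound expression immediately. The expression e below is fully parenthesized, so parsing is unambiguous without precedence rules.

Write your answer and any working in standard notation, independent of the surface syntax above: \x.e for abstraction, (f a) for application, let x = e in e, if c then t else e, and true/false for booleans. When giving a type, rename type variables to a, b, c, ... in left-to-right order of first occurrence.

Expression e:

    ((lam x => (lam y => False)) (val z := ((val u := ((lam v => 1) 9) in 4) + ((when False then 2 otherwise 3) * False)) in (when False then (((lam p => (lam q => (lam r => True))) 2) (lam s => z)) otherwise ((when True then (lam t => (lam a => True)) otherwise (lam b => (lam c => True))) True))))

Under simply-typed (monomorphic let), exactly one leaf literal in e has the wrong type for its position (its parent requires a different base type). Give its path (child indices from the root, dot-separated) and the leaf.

Working:
\y._ : b -> Bool
\x._ : a -> b -> Bool
\v._ : c -> Int
  unify c -> Int ~ Int -> d
  unify c ~ Int
  unify Int ~ d
_ _ : Int
let u : Int
  unify Int ~ Int
  unify Bool ~ Bool
  unify Int ~ Int
  unify Int ~ Int
  unify Bool ~ Int
  FAIL: mismatch Bool ~ Int

Answer: 1.0.1.1 : false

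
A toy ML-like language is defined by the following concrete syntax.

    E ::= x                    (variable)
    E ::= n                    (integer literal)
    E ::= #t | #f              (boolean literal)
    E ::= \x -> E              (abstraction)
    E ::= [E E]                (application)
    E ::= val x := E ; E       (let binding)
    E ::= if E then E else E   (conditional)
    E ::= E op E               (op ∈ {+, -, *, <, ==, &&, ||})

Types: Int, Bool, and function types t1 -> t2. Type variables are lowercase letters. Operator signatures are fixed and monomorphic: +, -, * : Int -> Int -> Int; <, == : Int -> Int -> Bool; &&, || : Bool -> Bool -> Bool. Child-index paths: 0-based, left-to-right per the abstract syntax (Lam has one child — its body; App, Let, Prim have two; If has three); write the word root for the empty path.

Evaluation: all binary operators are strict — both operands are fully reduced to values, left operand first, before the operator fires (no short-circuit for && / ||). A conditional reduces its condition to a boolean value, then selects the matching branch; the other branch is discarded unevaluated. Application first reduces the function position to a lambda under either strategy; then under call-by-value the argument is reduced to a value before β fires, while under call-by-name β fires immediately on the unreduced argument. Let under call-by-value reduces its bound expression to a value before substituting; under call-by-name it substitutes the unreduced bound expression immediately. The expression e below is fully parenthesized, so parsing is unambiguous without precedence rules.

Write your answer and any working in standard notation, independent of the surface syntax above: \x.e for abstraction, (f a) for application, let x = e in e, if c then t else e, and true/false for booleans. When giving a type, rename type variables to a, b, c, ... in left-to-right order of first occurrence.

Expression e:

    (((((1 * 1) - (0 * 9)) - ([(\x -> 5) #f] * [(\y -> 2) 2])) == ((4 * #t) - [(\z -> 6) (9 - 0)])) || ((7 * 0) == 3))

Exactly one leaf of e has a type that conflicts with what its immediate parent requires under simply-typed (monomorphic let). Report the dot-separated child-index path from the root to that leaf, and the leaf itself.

Answer: 0.1.0.1 : true

Derivation:
  unify Int ~ Int
  unify Int ~ Int
  unify Int ~ Int
  unify Int ~ Int
  unify Int ~ Int
  unify Int ~ Int
  unify Int ~ Int
\x._ : a -> Int
  unify a -> Int ~ Bool -> b
  unify a ~ Bool
  unify Int ~ b
_ _ : Int
  unify Int ~ Int
\y._ : c -> Int
  unify c -> Int ~ Int -> d
  unify c ~ Int
  unify Int ~ d
_ _ : Int
  unify Int ~ Int
  unify Int ~ Int
  unify Int ~ Int
  unify Int ~ Int
  unify Bool ~ Int
  FAIL: mismatch Bool ~ Int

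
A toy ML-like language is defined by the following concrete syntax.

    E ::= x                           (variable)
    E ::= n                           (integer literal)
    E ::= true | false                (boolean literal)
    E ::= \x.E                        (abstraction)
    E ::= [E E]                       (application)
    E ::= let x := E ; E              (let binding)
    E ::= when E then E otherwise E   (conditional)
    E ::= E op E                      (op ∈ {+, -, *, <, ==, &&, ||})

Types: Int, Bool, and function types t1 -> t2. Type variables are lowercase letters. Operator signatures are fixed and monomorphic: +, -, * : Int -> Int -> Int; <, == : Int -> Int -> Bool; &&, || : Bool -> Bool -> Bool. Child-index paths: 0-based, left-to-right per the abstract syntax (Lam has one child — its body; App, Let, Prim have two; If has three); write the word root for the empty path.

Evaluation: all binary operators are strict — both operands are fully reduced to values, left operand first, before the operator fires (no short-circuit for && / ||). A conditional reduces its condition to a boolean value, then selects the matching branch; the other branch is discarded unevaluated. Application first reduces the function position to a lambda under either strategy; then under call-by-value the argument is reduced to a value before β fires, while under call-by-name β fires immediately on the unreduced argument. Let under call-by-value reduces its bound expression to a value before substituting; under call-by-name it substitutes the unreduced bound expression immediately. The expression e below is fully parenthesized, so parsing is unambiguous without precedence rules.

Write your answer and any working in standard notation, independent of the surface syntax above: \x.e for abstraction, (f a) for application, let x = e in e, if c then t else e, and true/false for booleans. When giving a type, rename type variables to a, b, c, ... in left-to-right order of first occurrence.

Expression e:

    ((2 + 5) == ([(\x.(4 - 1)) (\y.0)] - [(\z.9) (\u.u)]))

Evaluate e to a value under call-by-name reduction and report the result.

Answer: false

Derivation:
step 0: ((2 + 5) == (((\x.(4 - 1)) (\y.0)) - ((\z.9) (\u.u))))
step 1: [delta@0] (7 == (((\x.(4 - 1)) (\y.0)) - ((\z.9) (\u.u))))
step 2: [beta@1.0] (7 == ((4 - 1) - ((\z.9) (\u.u))))
step 3: [delta@1.0] (7 == (3 - ((\z.9) (\u.u))))
step 4: [beta@1.1] (7 == (3 - 9))
step 5: [delta@1] (7 == -6)
step 6: [delta@root] false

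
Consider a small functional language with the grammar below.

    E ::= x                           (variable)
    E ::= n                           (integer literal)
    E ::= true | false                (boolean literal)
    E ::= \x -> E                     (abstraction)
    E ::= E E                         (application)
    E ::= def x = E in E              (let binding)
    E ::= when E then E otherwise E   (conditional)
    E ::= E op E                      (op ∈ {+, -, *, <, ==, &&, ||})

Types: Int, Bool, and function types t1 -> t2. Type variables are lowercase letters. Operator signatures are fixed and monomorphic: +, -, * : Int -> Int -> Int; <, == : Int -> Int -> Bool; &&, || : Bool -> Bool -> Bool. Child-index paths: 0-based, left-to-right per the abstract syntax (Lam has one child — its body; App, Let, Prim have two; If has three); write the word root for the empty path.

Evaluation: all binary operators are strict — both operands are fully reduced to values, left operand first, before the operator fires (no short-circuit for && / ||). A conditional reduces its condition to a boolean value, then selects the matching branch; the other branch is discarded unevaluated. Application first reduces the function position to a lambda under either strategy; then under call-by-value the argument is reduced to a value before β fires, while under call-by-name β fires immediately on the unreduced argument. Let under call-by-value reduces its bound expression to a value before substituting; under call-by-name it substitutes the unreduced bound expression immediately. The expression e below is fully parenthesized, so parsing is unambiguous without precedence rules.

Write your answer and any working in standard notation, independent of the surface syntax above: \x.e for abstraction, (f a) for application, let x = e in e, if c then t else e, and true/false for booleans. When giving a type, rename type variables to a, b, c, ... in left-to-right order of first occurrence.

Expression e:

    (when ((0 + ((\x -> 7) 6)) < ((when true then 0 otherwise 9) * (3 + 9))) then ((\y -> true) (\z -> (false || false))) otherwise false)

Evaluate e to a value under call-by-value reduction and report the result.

Answer: false

Trace:
step 0: (if ((0 + ((\x.7) 6)) < ((if true then 0 else 9) * (3 + 9))) then ((\y.true) (\z.(false || false))) else false)
step 1: [beta@0.0.1] (if ((0 + 7) < ((if true then 0 else 9) * (3 + 9))) then ((\y.true) (\z.(false || false))) else false)
step 2: [delta@0.0] (if (7 < ((if true then 0 else 9) * (3 + 9))) then ((\y.true) (\z.(false || false))) else false)
step 3: [if@0.1.0] (if (7 < (0 * (3 + 9))) then ((\y.true) (\z.(false || false))) else false)
step 4: [delta@0.1.1] (if (7 < (0 * 12)) then ((\y.true) (\z.(false || false))) else false)
step 5: [delta@0.1] (if (7 < 0) then ((\y.true) (\z.(false || false))) else false)
step 6: [delta@0] (if false then ((\y.true) (\z.(false || false))) else false)
step 7: [if@root] false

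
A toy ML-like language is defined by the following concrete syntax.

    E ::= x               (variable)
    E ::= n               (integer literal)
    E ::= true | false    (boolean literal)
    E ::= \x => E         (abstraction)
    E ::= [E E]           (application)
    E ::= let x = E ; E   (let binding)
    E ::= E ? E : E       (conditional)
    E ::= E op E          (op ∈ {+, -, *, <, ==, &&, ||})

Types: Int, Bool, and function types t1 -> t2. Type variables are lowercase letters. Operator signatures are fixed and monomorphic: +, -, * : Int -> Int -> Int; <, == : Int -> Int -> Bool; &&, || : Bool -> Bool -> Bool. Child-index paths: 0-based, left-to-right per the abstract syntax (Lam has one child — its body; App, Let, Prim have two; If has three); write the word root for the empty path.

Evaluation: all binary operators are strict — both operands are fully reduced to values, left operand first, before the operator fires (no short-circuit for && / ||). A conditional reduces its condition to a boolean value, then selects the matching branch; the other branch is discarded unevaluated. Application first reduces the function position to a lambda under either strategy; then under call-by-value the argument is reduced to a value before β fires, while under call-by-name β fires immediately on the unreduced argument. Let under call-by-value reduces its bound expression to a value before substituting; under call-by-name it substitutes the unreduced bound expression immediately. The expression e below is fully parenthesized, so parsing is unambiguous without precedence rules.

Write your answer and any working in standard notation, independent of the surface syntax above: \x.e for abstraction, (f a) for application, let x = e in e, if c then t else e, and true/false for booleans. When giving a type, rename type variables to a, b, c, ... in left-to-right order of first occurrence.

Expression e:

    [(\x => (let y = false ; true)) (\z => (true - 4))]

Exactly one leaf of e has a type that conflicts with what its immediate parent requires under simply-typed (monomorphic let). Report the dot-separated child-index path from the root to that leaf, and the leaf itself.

Answer: 1.0.0 : true

Trace:
let y : Bool
\x._ : a -> Bool
  unify Bool ~ Int
  FAIL: mismatch Bool ~ Int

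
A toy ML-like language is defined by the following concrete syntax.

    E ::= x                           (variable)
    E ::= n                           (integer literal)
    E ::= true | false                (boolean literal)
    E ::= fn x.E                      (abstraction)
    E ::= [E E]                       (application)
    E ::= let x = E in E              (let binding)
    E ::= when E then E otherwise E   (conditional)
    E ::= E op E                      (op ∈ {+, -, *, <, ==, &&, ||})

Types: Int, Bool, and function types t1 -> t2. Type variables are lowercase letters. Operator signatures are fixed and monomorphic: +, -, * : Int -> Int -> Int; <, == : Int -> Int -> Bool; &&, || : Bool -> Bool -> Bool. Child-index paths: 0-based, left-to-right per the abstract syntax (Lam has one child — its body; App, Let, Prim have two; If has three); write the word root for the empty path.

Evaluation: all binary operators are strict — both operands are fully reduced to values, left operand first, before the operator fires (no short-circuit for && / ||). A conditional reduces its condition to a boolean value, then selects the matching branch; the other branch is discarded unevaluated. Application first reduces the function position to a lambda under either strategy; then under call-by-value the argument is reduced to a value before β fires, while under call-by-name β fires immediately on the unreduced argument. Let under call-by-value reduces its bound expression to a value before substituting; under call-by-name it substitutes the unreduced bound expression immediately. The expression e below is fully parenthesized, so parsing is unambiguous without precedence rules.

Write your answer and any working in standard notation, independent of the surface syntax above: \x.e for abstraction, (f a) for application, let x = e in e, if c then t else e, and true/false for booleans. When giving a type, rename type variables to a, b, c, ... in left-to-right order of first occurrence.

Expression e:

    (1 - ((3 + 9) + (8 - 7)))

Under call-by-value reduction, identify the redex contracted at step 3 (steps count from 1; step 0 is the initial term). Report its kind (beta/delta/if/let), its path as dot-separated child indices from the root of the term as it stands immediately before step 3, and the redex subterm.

Answer: delta at 1 : (12 + 1)

Trace:
step 0: (1 - ((3 + 9) + (8 - 7)))
step 1: [delta@1.0] (1 - (12 + (8 - 7)))
step 2: [delta@1.1] (1 - (12 + 1))
step 3: [delta@1] (1 - 13)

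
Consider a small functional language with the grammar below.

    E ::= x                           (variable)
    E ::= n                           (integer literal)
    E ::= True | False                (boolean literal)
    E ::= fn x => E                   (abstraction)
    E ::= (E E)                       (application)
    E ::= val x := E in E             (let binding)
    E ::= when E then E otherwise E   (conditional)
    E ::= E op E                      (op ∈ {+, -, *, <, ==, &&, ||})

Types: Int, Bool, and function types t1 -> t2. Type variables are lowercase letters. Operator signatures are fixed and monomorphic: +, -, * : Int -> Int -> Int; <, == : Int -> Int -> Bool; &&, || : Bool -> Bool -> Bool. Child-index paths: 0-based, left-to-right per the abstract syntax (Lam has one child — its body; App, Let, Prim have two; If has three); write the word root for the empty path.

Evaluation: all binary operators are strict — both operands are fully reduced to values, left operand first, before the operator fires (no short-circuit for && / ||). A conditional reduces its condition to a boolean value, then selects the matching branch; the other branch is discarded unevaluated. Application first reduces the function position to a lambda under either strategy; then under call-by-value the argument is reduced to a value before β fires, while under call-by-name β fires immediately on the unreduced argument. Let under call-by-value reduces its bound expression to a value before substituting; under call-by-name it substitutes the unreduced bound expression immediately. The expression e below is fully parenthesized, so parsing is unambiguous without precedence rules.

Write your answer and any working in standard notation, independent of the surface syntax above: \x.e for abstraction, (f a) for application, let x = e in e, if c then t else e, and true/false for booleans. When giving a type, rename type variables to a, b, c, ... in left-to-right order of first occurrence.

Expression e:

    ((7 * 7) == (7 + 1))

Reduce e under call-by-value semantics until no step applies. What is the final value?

Answer: false

Working:
step 0: ((7 * 7) == (7 + 1))
step 1: [delta@0] (49 == (7 + 1))
step 2: [delta@1] (49 == 8)
step 3: [delta@root] false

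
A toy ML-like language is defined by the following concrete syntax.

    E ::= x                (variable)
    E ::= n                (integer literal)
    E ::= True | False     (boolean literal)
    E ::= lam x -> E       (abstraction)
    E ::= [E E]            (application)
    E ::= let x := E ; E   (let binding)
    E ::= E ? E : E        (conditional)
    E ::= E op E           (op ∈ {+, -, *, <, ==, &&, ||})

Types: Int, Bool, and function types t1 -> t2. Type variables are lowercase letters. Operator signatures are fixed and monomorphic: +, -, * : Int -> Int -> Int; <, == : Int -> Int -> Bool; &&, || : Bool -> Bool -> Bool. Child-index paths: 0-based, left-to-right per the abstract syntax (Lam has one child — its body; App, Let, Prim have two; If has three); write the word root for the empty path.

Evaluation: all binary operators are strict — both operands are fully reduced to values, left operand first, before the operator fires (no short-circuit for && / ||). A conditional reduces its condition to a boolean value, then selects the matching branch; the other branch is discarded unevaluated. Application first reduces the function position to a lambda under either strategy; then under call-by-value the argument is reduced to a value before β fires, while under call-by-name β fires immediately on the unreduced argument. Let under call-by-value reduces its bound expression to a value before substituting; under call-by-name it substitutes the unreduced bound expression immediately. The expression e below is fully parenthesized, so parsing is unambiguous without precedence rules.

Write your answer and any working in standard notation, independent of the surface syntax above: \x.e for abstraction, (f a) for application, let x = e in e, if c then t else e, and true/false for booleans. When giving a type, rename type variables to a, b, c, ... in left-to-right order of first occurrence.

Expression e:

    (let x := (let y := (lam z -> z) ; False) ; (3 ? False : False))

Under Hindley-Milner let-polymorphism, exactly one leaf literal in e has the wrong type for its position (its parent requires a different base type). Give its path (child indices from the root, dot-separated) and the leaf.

Answer: 1.0 : 3

Working:
z : a
\z._ : a -> a
let y : forall. a -> a
let x : Bool
  unify Int ~ Bool
  FAIL: mismatch Int ~ Bool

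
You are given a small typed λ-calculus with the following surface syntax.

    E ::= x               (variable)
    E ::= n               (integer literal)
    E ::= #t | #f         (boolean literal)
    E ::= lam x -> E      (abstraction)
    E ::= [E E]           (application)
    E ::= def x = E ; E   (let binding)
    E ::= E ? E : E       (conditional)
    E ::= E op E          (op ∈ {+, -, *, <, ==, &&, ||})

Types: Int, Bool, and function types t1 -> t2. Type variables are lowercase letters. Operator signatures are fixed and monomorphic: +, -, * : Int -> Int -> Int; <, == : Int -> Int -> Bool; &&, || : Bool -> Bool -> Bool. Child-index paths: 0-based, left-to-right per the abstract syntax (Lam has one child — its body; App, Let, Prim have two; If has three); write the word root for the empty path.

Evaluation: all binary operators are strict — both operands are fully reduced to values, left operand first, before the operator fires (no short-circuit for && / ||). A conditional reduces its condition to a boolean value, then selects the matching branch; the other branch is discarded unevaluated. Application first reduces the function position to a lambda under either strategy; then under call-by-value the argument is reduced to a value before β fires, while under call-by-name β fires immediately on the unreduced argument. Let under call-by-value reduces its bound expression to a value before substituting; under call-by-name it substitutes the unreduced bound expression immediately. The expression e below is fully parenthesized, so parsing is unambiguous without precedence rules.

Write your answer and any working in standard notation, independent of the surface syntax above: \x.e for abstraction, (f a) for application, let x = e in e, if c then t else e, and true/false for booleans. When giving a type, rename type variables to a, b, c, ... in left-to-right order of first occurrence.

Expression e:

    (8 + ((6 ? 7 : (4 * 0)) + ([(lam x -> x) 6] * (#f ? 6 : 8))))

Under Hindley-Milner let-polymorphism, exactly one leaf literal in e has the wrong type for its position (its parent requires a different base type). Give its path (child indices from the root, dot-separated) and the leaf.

Answer: 1.0.0 : 6

Trace:
  unify Int ~ Int
  unify Int ~ Bool
  FAIL: mismatch Int ~ Bool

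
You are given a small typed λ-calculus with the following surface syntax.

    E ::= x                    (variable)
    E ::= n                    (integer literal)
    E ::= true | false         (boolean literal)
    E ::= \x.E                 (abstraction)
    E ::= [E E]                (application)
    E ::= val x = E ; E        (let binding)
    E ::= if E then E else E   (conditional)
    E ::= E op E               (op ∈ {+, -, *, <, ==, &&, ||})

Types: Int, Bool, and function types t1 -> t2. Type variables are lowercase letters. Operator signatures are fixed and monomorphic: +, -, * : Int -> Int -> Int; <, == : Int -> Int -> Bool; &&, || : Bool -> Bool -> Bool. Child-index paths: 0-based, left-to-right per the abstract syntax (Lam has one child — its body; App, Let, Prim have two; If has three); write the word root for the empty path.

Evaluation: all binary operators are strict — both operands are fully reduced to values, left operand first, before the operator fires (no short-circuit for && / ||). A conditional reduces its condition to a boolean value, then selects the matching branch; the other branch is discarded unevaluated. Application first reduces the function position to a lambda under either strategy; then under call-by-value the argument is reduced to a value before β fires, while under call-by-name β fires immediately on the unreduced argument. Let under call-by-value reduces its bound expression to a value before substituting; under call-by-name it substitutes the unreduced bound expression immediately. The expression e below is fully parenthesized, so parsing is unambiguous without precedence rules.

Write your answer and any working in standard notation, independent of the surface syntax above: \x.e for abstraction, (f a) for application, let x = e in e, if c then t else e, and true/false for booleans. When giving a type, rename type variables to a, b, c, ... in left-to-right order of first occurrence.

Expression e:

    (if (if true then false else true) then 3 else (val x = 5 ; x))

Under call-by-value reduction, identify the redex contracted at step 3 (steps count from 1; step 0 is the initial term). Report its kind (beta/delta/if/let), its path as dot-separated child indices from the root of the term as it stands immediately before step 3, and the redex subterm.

Trace:
step 0: (if (if true then false else true) then 3 else (let x = 5 in x))
step 1: [if@0] (if false then 3 else (let x = 5 in x))
step 2: [if@root] (let x = 5 in x)
step 3: [let@root] 5

Answer: let at root : (let x = 5 in x)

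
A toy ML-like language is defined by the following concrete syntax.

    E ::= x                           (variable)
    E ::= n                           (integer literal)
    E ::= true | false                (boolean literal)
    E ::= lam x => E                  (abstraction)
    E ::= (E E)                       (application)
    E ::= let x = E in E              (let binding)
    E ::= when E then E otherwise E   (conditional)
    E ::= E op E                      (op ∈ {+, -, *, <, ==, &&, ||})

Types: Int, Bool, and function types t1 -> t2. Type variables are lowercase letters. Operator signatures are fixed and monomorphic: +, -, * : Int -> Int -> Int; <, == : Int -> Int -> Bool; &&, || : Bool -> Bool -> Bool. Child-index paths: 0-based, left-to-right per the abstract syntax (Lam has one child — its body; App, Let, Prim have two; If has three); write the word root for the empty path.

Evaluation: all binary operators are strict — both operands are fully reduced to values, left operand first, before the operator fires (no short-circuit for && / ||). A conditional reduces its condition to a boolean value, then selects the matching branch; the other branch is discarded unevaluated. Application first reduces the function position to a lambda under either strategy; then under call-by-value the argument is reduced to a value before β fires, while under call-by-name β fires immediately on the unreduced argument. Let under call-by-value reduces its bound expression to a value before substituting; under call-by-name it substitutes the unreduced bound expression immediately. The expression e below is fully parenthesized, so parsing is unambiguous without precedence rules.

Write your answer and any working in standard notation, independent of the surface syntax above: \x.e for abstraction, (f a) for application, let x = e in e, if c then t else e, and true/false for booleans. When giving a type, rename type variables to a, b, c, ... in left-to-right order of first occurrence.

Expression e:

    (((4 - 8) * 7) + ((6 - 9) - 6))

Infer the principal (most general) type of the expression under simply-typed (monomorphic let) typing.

Working:
  unify Int ~ Int
  unify Int ~ Int
  unify Int ~ Int
  unify Int ~ Int
  unify Int ~ Int
  unify Int ~ Int
  unify Int ~ Int
  unify Int ~ Int
  unify Int ~ Int
  unify Int ~ Int

Answer: Int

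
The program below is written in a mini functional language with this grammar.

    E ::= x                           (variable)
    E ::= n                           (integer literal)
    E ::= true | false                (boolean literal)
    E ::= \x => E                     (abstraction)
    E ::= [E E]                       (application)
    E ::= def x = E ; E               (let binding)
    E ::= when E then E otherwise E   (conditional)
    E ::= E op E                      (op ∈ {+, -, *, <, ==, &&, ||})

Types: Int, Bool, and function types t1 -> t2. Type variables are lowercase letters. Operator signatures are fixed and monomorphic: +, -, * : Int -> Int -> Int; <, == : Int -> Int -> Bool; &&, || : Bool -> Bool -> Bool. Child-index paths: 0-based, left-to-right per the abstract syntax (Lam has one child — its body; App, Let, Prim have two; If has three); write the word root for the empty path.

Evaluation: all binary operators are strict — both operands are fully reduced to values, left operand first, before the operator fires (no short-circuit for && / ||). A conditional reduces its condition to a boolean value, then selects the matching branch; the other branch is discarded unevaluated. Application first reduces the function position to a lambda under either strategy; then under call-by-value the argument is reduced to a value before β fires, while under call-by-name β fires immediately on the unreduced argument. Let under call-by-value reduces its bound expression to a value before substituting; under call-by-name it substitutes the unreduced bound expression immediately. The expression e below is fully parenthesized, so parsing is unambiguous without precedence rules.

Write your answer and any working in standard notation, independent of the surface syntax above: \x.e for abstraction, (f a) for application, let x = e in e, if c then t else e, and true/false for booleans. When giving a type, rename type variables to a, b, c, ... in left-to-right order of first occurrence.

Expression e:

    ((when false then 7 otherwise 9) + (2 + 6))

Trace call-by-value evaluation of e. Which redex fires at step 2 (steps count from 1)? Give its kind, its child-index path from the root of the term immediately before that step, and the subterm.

Working:
step 0: ((if false then 7 else 9) + (2 + 6))
step 1: [if@0] (9 + (2 + 6))
step 2: [delta@1] (9 + 8)

Answer: delta at 1 : (2 + 6)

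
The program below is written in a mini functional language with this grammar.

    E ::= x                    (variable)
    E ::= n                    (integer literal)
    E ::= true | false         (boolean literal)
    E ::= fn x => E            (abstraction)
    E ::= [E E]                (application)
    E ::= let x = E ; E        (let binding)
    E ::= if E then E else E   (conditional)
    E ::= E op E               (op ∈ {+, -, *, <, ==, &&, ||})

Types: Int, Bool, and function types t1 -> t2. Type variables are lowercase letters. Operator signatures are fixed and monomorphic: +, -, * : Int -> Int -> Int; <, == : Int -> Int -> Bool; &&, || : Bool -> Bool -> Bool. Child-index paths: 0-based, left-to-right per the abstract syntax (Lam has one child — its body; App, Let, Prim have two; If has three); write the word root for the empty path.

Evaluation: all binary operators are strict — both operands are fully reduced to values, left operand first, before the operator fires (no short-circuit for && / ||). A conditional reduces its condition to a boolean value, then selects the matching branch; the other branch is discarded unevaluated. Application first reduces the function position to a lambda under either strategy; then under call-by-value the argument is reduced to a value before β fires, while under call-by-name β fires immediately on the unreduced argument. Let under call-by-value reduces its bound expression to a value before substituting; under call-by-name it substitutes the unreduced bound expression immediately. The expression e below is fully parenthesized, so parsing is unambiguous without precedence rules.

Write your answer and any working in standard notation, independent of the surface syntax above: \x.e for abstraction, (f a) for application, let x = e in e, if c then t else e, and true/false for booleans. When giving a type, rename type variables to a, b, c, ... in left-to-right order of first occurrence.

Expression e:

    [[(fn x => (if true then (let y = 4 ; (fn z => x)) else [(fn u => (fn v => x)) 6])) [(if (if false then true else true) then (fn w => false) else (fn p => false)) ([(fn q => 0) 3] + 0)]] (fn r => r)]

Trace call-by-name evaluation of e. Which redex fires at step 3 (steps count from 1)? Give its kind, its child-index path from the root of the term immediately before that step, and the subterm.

Answer: let at 0 : (let y = 4 in (\z.((if (if false then true else true) then (\w.false) else (\p.false)) (((\q.0) 3) + 0))))

Trace:
step 0: (((\x.(if true then (let y = 4 in (\z.x)) else ((\u.(\v.x)) 6))) ((if (if false then true else true) then (\w.false) else (\p.false)) (((\q.0) 3) + 0))) (\r.r))
step 1: [beta@0] ((if true then (let y = 4 in (\z.((if (if false then true else true) then (\w.false) else (\p.false)) (((\q.0) 3) + 0)))) else ((\u.(\v.((if (if false then true else true) then (\w.false) else (\p.false)) (((\q.0) 3) + 0)))) 6)) (\r.r))
step 2: [if@0] ((let y = 4 in (\z.((if (if false then true else true) then (\w.false) else (\p.false)) (((\q.0) 3) + 0)))) (\r.r))
step 3: [let@0] ((\z.((if (if false then true else true) then (\w.false) else (\p.false)) (((\q.0) 3) + 0))) (\r.r))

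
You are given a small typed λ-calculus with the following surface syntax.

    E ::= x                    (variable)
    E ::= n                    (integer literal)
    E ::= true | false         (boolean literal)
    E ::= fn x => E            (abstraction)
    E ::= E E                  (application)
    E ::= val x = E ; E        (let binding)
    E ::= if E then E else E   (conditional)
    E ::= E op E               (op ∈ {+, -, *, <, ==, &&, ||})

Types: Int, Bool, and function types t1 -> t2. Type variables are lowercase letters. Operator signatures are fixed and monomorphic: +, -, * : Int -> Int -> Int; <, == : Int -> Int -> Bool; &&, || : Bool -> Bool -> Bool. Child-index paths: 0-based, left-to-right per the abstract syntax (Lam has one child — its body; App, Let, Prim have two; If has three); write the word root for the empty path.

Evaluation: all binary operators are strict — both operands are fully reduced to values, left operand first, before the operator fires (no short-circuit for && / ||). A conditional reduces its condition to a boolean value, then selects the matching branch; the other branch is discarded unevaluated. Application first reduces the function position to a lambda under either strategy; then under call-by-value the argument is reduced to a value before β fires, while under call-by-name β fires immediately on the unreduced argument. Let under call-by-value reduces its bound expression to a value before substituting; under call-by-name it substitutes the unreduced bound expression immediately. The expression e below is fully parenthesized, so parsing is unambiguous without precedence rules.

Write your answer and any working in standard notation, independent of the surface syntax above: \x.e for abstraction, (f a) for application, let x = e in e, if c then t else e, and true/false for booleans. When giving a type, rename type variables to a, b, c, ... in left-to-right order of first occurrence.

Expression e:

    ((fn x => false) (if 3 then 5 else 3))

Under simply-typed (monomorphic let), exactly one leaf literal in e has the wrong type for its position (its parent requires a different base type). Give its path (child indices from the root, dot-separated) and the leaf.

Working:
\x._ : a -> Bool
  unify Int ~ Bool
  FAIL: mismatch Int ~ Bool

Answer: 1.0 : 3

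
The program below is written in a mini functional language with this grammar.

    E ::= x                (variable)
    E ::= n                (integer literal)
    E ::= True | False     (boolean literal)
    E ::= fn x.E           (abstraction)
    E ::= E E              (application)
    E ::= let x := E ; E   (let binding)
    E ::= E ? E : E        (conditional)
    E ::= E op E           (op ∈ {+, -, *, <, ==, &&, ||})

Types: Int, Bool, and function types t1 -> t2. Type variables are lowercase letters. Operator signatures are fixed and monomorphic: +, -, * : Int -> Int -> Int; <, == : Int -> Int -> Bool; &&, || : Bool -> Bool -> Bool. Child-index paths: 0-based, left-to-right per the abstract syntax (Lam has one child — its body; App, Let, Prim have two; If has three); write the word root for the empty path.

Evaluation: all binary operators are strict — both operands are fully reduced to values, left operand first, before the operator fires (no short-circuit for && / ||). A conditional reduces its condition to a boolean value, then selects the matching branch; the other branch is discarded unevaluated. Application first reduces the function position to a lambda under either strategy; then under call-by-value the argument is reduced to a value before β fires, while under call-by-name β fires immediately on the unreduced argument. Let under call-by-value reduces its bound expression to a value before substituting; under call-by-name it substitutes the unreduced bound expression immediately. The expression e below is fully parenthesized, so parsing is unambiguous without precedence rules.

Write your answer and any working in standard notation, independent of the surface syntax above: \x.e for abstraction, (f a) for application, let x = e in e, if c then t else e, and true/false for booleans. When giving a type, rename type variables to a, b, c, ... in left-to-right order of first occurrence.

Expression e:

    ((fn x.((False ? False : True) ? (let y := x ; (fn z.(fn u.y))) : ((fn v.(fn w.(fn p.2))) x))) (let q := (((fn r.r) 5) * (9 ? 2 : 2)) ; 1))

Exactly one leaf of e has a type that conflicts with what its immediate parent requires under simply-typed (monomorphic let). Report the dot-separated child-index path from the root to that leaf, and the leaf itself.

Answer: 1.0.1.0 : 9

Working:
  unify Bool ~ Bool
  unify Bool ~ Bool
  unify Bool ~ Bool
x : a
let y : a
y : a
\u._ : c -> a
\z._ : b -> c -> a
\p._ : f -> Int
\w._ : e -> f -> Int
\v._ : d -> e -> f -> Int
x : a
  unify d -> e -> f -> Int ~ a -> g
  unify d ~ a
  unify e -> f -> Int ~ g
_ _ : e -> f -> Int
  unify b -> c -> a ~ e -> f -> Int
  unify b ~ e
  unify c -> a ~ f -> Int
  unify c ~ f
  unify a ~ Int
\x._ : Int -> e -> f -> Int
r : h
\r._ : h -> h
  unify h -> h ~ Int -> i
  unify h ~ Int
  unify Int ~ i
_ _ : Int
  unify Int ~ Int
  unify Int ~ Bool
  FAIL: mismatch Int ~ Bool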